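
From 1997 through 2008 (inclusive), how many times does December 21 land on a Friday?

Day of week of December 21 in each year:
1997: Sun, 1998: Mon, 1999: Tue, 2000: Thu, 2001: Fri ✓, 2002: Sat, 2003: Sun, 2004: Tue, 2005: Wed, 2006: Thu, 2007: Fri ✓, 2008: Sun
Fridays: 2001, 2007.

2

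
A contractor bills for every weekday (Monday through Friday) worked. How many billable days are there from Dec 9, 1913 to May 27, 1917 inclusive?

904

Dec 9, 1913 is a Tuesday.
The range spans 1266 days (inclusive of both endpoints).
1266 = 7 × 180 + 6, so there are 180 full weeks plus 6 extra days.
Each full week contributes 5 weekdays (Mon–Fri): 180 × 5 = 900.
The 6 extra days are Tue, Wed, Thu, Fri, Sat, Sun — 4 of them qualify.
Total: 900 + 4 = 904.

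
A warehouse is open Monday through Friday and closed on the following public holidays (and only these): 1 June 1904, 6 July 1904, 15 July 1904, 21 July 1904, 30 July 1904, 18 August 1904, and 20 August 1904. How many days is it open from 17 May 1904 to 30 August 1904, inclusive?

71 business days

17 May 1904 is a Tuesday.
That's 106 days from start to end, counting both.
106 = 7 × 15 + 1, so there are 15 full weeks plus 1 extra day.
Each full week contributes 5 weekdays (Mon–Fri): 15 × 5 = 75.
The 1 extra day is Tue — 1 of them qualifies.
Total: 75 + 1 = 76.
Holidays: 1 June 1904 (Wed); 6 July 1904 (Wed); 15 July 1904 (Fri); 21 July 1904 (Thu); 30 July 1904 (Sat); 18 August 1904 (Thu); 20 August 1904 (Sat).
5 of the 7 holidays fall on weekdays; the rest are weekends and were already excluded.
Business days: 76 − 5 = 71.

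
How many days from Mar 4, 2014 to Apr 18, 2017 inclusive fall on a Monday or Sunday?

Mar 4, 2014 is a Tuesday.
From Mar 4, 2014 to Apr 18, 2017 is 1142 days inclusive.
1142 = 7 × 163 + 1, so there are 163 full weeks plus 1 extra day.
Each full week contributes 2 days from the set (Mon, Sun): 163 × 2 = 326.
The 1 extra day is Tue — none qualify.
Total: 326 + 0 = 326.

326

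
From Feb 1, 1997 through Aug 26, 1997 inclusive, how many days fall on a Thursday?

Feb 1, 1997 is a Saturday.
The range spans 207 days (inclusive of both endpoints).
207 = 7 × 29 + 4, so there are 29 full weeks plus 4 extra days.
Each full week contributes one Thursday: 29 so far.
The 4 extra days are Sat, Sun, Mon, Tue — none qualify.
Total: 29 + 0 = 29.

29 Thursdays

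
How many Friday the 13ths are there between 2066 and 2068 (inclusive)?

5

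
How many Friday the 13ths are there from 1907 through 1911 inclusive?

Friday-the-13ths by year:
1907: Sep, Dec
1908: Mar, Nov
1909: Aug
1910: May
1911: Jan, Oct

8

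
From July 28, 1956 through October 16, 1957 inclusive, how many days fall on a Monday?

64

July 28, 1956 is a Saturday.
The range spans 446 days (inclusive of both endpoints).
446 = 7 × 63 + 5, so there are 63 full weeks plus 5 extra days.
Each full week contributes one Monday: 63 so far.
The 5 extra days are Saturday, Sunday, Monday, Tuesday, Wednesday — 1 of them qualifies.
Total: 63 + 1 = 64.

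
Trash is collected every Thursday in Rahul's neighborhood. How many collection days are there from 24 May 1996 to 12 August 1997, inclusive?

63 Thursdays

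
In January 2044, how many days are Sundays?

5

January 1, 2044 is a Friday.
From January 1, 2044 to January 31, 2044 is 31 days inclusive.
31 = 7 × 4 + 3, so there are 4 full weeks plus 3 extra days.
Each full week contributes one Sunday: 4 so far.
The 3 extra days are Friday, Saturday, Sunday — 1 of them qualifies.
Total: 4 + 1 = 5.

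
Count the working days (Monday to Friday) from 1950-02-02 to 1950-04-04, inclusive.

44

1950-02-02 is a Thursday.
That's 62 days from start to end, counting both.
62 = 7 × 8 + 6, so there are 8 full weeks plus 6 extra days.
Each full week contributes 5 weekdays (Mon–Fri): 8 × 5 = 40.
The 6 extra days are Thursday, Friday, Saturday, Sunday, Monday, Tuesday — 4 of them qualify.
Total: 40 + 4 = 44.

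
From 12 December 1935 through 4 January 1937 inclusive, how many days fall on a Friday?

56

12 December 1935 is a Thursday.
The range spans 390 days (inclusive of both endpoints).
390 = 7 × 55 + 5, so there are 55 full weeks plus 5 extra days.
Each full week contributes one Friday: 55 so far.
The 5 extra days are Thu, Fri, Sat, Sun, Mon — 1 of them qualifies.
Total: 55 + 1 = 56.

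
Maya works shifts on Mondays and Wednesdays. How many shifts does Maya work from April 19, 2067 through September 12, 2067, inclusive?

42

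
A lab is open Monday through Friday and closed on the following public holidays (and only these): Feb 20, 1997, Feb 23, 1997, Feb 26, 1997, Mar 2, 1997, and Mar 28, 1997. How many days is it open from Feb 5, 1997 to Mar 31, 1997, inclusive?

36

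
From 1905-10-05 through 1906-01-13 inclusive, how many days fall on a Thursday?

15

1905-10-05 is a Thursday.
The range spans 101 days (inclusive of both endpoints).
101 = 7 × 14 + 3, so there are 14 full weeks plus 3 extra days.
Each full week contributes one Thursday: 14 so far.
The 3 extra days are Thursday, Friday, Saturday — 1 of them qualifies.
Total: 14 + 1 = 15.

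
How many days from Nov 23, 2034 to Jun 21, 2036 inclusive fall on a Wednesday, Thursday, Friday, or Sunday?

330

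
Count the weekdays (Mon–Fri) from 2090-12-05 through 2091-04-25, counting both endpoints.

2090-12-05 is a Tuesday.
From 2090-12-05 to 2091-04-25 is 142 days inclusive.
142 = 7 × 20 + 2, so there are 20 full weeks plus 2 extra days.
Each full week contributes 5 weekdays (Mon–Fri): 20 × 5 = 100.
The 2 extra days are Tue, Wed — 2 of them qualify.
Total: 100 + 2 = 102.

102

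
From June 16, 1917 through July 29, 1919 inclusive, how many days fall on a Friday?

June 16, 1917 is a Saturday.
The range spans 774 days (inclusive of both endpoints).
774 = 7 × 110 + 4, so there are 110 full weeks plus 4 extra days.
Each full week contributes one Friday: 110 so far.
The 4 extra days are Saturday, Sunday, Monday, Tuesday — none qualify.
Total: 110 + 0 = 110.

110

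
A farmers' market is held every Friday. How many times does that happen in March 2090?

March 1, 2090 is a Wednesday.
From March 1, 2090 to March 31, 2090 is 31 days inclusive.
31 = 7 × 4 + 3, so there are 4 full weeks plus 3 extra days.
Each full week contributes one Friday: 4 so far.
The 3 extra days are Wed, Thu, Fri — 1 of them qualifies.
Total: 4 + 1 = 5.

5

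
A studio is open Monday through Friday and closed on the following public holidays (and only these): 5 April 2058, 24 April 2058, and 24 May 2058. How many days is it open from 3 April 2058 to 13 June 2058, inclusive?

3 April 2058 is a Wednesday.
The range spans 72 days (inclusive of both endpoints).
72 = 7 × 10 + 2, so there are 10 full weeks plus 2 extra days.
Each full week contributes 5 weekdays (Mon–Fri): 10 × 5 = 50.
The 2 extra days are Wednesday, Thursday — 2 of them qualify.
Total: 50 + 2 = 52.
Holidays: 5 April 2058 (Fri); 24 April 2058 (Wed); 24 May 2058 (Fri).
All 3 holidays fall on weekdays, so subtract 3.
Business days: 52 − 3 = 49.

49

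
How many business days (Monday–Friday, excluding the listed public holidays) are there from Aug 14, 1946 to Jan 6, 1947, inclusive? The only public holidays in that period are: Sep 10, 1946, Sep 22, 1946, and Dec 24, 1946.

102 business days

Aug 14, 1946 is a Wednesday.
From Aug 14, 1946 to Jan 6, 1947 is 146 days inclusive.
146 = 7 × 20 + 6, so there are 20 full weeks plus 6 extra days.
Each full week contributes 5 weekdays (Mon–Fri): 20 × 5 = 100.
The 6 extra days are Wednesday, Thursday, Friday, Saturday, Sunday, Monday — 4 of them qualify.
Total: 100 + 4 = 104.
Holidays: Sep 10, 1946 (Tue); Sep 22, 1946 (Sun); Dec 24, 1946 (Tue).
2 of the 3 holidays fall on weekdays; the rest are weekends and were already excluded.
Business days: 104 − 2 = 102.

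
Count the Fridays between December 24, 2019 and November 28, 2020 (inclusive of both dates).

December 24, 2019 is a Tuesday.
From December 24, 2019 to November 28, 2020 is 341 days inclusive.
341 = 7 × 48 + 5, so there are 48 full weeks plus 5 extra days.
Each full week contributes one Friday: 48 so far.
The 5 extra days are Tue, Wed, Thu, Fri, Sat — 1 of them qualifies.
Total: 48 + 1 = 49.

49 Fridays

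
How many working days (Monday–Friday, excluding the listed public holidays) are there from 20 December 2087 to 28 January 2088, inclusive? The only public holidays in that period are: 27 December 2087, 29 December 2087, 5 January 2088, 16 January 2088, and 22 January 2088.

20 December 2087 is a Saturday.
From 20 December 2087 to 28 January 2088 is 40 days inclusive.
40 = 7 × 5 + 5, so there are 5 full weeks plus 5 extra days.
Each full week contributes 5 weekdays (Mon–Fri): 5 × 5 = 25.
The 5 extra days are Sat, Sun, Mon, Tue, Wed — 3 of them qualify.
Total: 25 + 3 = 28.
Holidays: 27 December 2087 (Sat); 29 December 2087 (Mon); 5 January 2088 (Mon); 16 January 2088 (Fri); 22 January 2088 (Thu).
4 of the 5 holidays fall on weekdays; the rest are weekends and were already excluded.
Business days: 28 − 4 = 24.

24 working days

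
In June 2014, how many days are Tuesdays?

4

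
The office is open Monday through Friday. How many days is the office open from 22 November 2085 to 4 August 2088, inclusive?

22 November 2085 is a Thursday.
From 22 November 2085 to 4 August 2088 is 987 days inclusive.
987 = 7 × 141, so the span is exactly 141 full weeks.
Each full week contributes 5 weekdays (Mon–Fri): 141 × 5 = 705.
Total: 705.

705 weekdays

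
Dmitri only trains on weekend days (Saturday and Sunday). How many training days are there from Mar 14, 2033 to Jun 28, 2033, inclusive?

30

Mar 14, 2033 is a Monday.
From Mar 14, 2033 to Jun 28, 2033 is 107 days inclusive.
107 = 7 × 15 + 2, so there are 15 full weeks plus 2 extra days.
Each full week contributes 2 weekend days (Sat, Sun): 15 × 2 = 30.
The 2 extra days are Monday, Tuesday — none qualify.
Total: 30 + 0 = 30.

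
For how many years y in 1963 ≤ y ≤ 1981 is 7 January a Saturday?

Day of week of January 7 in each year:
1963: Mon, 1964: Tue, 1965: Thu, 1966: Fri, 1967: Sat ✓, 1968: Sun, 1969: Tue, 1970: Wed, 1971: Thu, 1972: Fri, 1973: Sun, 1974: Mon, 1975: Tue, 1976: Wed, 1977: Fri, 1978: Sat ✓, 1979: Sun, 1980: Mon, 1981: Wed
Saturdays: 1967, 1978.

2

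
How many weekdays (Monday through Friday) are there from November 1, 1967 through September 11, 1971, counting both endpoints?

1008 weekdays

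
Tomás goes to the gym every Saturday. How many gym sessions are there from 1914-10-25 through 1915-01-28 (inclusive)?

13

1914-10-25 is a Sunday.
From 1914-10-25 to 1915-01-28 is 96 days inclusive.
96 = 7 × 13 + 5, so there are 13 full weeks plus 5 extra days.
Each full week contributes one Saturday: 13 so far.
The 5 extra days are Sun, Mon, Tue, Wed, Thu — none qualify.
Total: 13 + 0 = 13.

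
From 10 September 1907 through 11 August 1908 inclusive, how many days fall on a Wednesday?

48 Wednesdays

10 September 1907 is a Tuesday.
That's 337 days from start to end, counting both.
337 = 7 × 48 + 1, so there are 48 full weeks plus 1 extra day.
Each full week contributes one Wednesday: 48 so far.
The 1 extra day is Tuesday — none qualify.
Total: 48 + 0 = 48.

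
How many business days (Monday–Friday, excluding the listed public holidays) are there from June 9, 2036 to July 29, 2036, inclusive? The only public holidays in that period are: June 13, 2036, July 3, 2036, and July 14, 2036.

June 9, 2036 is a Monday.
That's 51 days from start to end, counting both.
51 = 7 × 7 + 2, so there are 7 full weeks plus 2 extra days.
Each full week contributes 5 weekdays (Mon–Fri): 7 × 5 = 35.
The 2 extra days are Mon, Tue — 2 of them qualify.
Total: 35 + 2 = 37.
Holidays: June 13, 2036 (Fri); July 3, 2036 (Thu); July 14, 2036 (Mon).
All 3 holidays fall on weekdays, so subtract 3.
Business days: 37 − 3 = 34.

34 business days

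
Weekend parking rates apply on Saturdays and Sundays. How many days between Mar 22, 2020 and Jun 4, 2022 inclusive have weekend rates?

Mar 22, 2020 is a Sunday.
That's 805 days from start to end, counting both.
805 = 7 × 115, so the span is exactly 115 full weeks.
Each full week contributes 2 weekend days (Sat, Sun): 115 × 2 = 230.
Total: 230.

230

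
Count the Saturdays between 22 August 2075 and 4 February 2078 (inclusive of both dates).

128

22 August 2075 is a Thursday.
The range spans 898 days (inclusive of both endpoints).
898 = 7 × 128 + 2, so there are 128 full weeks plus 2 extra days.
Each full week contributes one Saturday: 128 so far.
The 2 extra days are Thursday, Friday — none qualify.
Total: 128 + 0 = 128.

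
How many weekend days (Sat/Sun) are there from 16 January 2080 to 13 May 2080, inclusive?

16 January 2080 is a Tuesday.
From 16 January 2080 to 13 May 2080 is 119 days inclusive.
119 = 7 × 17, so the span is exactly 17 full weeks.
Each full week contributes 2 weekend days (Sat, Sun): 17 × 2 = 34.
Total: 34.

34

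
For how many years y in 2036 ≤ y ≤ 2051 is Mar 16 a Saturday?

2

Day of week of March 16 in each year:
2036: Sun, 2037: Mon, 2038: Tue, 2039: Wed, 2040: Fri, 2041: Sat ✓, 2042: Sun, 2043: Mon, 2044: Wed, 2045: Thu, 2046: Fri, 2047: Sat ✓, 2048: Mon, 2049: Tue, 2050: Wed, 2051: Thu
Saturdays: 2041, 2047.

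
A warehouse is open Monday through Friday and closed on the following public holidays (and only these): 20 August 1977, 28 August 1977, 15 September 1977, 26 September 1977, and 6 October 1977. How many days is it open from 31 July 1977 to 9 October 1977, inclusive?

31 July 1977 is a Sunday.
The range spans 71 days (inclusive of both endpoints).
71 = 7 × 10 + 1, so there are 10 full weeks plus 1 extra day.
Each full week contributes 5 weekdays (Mon–Fri): 10 × 5 = 50.
The 1 extra day is Sunday — none qualify.
Total: 50 + 0 = 50.
Holidays: 20 August 1977 (Sat); 28 August 1977 (Sun); 15 September 1977 (Thu); 26 September 1977 (Mon); 6 October 1977 (Thu).
3 of the 5 holidays fall on weekdays; the rest are weekends and were already excluded.
Business days: 50 − 3 = 47.

47 business days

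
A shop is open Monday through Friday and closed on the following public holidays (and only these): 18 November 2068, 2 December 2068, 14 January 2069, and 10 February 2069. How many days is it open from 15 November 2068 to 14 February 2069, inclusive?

65

15 November 2068 is a Thursday.
From 15 November 2068 to 14 February 2069 is 92 days inclusive.
92 = 7 × 13 + 1, so there are 13 full weeks plus 1 extra day.
Each full week contributes 5 weekdays (Mon–Fri): 13 × 5 = 65.
The 1 extra day is Thu — 1 of them qualifies.
Total: 65 + 1 = 66.
Holidays: 18 November 2068 (Sun); 2 December 2068 (Sun); 14 January 2069 (Mon); 10 February 2069 (Sun).
1 of the 4 holidays fall on weekdays; the rest are weekends and were already excluded.
Business days: 66 − 1 = 65.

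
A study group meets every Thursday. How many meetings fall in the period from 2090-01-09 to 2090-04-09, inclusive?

2090-01-09 is a Monday.
The range spans 91 days (inclusive of both endpoints).
91 = 7 × 13, so the span is exactly 13 full weeks.
Each full week contributes one Thursday: 13 so far.
Total: 13.

13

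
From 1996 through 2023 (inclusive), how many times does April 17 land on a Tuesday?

4

Day of week of April 17 in each year:
1996: Wed, 1997: Thu, 1998: Fri, 1999: Sat, 2000: Mon, 2001: Tue ✓, 2002: Wed, 2003: Thu, 2004: Sat, 2005: Sun, 2006: Mon, 2007: Tue ✓, 2008: Thu, 2009: Fri, 2010: Sat, 2011: Sun, 2012: Tue ✓, 2013: Wed, 2014: Thu, 2015: Fri, 2016: Sun, 2017: Mon, 2018: Tue ✓, 2019: Wed, 2020: Fri, 2021: Sat, 2022: Sun, 2023: Mon
Tuesdays: 2001, 2007, 2012, 2018.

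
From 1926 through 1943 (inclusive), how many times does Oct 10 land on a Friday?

2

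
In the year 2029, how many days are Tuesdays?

52

January 1, 2029 is a Monday.
The range spans 365 days (inclusive of both endpoints).
365 = 7 × 52 + 1, so there are 52 full weeks plus 1 extra day.
Each full week contributes one Tuesday: 52 so far.
The 1 extra day is Monday — none qualify.
Total: 52 + 0 = 52.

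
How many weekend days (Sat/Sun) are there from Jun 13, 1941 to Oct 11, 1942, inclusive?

140

Jun 13, 1941 is a Friday.
That's 486 days from start to end, counting both.
486 = 7 × 69 + 3, so there are 69 full weeks plus 3 extra days.
Each full week contributes 2 weekend days (Sat, Sun): 69 × 2 = 138.
The 3 extra days are Fri, Sat, Sun — 2 of them qualify.
Total: 138 + 2 = 140.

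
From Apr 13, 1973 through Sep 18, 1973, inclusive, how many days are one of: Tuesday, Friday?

46

Apr 13, 1973 is a Friday.
The range spans 159 days (inclusive of both endpoints).
159 = 7 × 22 + 5, so there are 22 full weeks plus 5 extra days.
Each full week contributes 2 days from the set (Tue, Fri): 22 × 2 = 44.
The 5 extra days are Friday, Saturday, Sunday, Monday, Tuesday — 2 of them qualify.
Total: 44 + 2 = 46.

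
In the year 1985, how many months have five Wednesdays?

4

A month has five Wednesdays exactly when Wednesday falls within its first (length − 28) days.
Jan: 31 days, starts Tue → 5 of Tue, Wed, Thu ✓
Feb: 28 days, starts Fri → 5 of (none)
Mar: 31 days, starts Fri → 5 of Fri, Sat, Sun
Apr: 30 days, starts Mon → 5 of Mon, Tue
May: 31 days, starts Wed → 5 of Wed, Thu, Fri ✓
Jun: 30 days, starts Sat → 5 of Sat, Sun
Jul: 31 days, starts Mon → 5 of Mon, Tue, Wed ✓
Aug: 31 days, starts Thu → 5 of Thu, Fri, Sat
Sep: 30 days, starts Sun → 5 of Sun, Mon
Oct: 31 days, starts Tue → 5 of Tue, Wed, Thu ✓
Nov: 30 days, starts Fri → 5 of Fri, Sat
Dec: 31 days, starts Sun → 5 of Sun, Mon, Tue
Months with five Wednesdays: Jan, May, Jul, Oct.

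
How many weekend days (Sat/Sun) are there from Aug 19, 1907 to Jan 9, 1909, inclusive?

145

Aug 19, 1907 is a Monday.
The range spans 510 days (inclusive of both endpoints).
510 = 7 × 72 + 6, so there are 72 full weeks plus 6 extra days.
Each full week contributes 2 weekend days (Sat, Sun): 72 × 2 = 144.
The 6 extra days are Monday, Tuesday, Wednesday, Thursday, Friday, Saturday — 1 of them qualifies.
Total: 144 + 1 = 145.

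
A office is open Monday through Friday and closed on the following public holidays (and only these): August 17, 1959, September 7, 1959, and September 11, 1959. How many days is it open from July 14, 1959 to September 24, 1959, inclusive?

50

July 14, 1959 is a Tuesday.
From July 14, 1959 to September 24, 1959 is 73 days inclusive.
73 = 7 × 10 + 3, so there are 10 full weeks plus 3 extra days.
Each full week contributes 5 weekdays (Mon–Fri): 10 × 5 = 50.
The 3 extra days are Tue, Wed, Thu — 3 of them qualify.
Total: 50 + 3 = 53.
Holidays: August 17, 1959 (Mon); September 7, 1959 (Mon); September 11, 1959 (Fri).
All 3 holidays fall on weekdays, so subtract 3.
Business days: 53 − 3 = 50.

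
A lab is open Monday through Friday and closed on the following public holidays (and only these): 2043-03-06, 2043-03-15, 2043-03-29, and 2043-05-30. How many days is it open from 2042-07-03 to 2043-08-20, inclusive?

295

2042-07-03 is a Thursday.
The range spans 414 days (inclusive of both endpoints).
414 = 7 × 59 + 1, so there are 59 full weeks plus 1 extra day.
Each full week contributes 5 weekdays (Mon–Fri): 59 × 5 = 295.
The 1 extra day is Thu — 1 of them qualifies.
Total: 295 + 1 = 296.
Holidays: 2043-03-06 (Fri); 2043-03-15 (Sun); 2043-03-29 (Sun); 2043-05-30 (Sat).
1 of the 4 holidays fall on weekdays; the rest are weekends and were already excluded.
Business days: 296 − 1 = 295.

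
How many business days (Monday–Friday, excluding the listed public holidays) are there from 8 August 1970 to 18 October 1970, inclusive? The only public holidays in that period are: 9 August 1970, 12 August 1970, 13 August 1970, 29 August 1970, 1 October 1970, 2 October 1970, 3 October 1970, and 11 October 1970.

46

8 August 1970 is a Saturday.
The range spans 72 days (inclusive of both endpoints).
72 = 7 × 10 + 2, so there are 10 full weeks plus 2 extra days.
Each full week contributes 5 weekdays (Mon–Fri): 10 × 5 = 50.
The 2 extra days are Saturday, Sunday — none qualify.
Total: 50 + 0 = 50.
Holidays: 9 August 1970 (Sun); 12 August 1970 (Wed); 13 August 1970 (Thu); 29 August 1970 (Sat); 1 October 1970 (Thu); 2 October 1970 (Fri); 3 October 1970 (Sat); 11 October 1970 (Sun).
4 of the 8 holidays fall on weekdays; the rest are weekends and were already excluded.
Business days: 50 − 4 = 46.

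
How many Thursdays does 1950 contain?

Jan 1, 1950 is a Sunday.
From Jan 1, 1950 to Dec 31, 1950 is 365 days inclusive.
365 = 7 × 52 + 1, so there are 52 full weeks plus 1 extra day.
Each full week contributes one Thursday: 52 so far.
The 1 extra day is Sunday — none qualify.
Total: 52 + 0 = 52.

52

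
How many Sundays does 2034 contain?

2034-01-01 is a Sunday.
That's 365 days from start to end, counting both.
365 = 7 × 52 + 1, so there are 52 full weeks plus 1 extra day.
Each full week contributes one Sunday: 52 so far.
The 1 extra day is Sun — 1 of them qualifies.
Total: 52 + 1 = 53.

53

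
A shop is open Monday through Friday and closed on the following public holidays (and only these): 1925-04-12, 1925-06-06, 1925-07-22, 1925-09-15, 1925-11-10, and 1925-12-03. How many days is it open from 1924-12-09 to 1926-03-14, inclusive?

325 business days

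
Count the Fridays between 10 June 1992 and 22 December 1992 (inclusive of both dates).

28 Fridays

10 June 1992 is a Wednesday.
From 10 June 1992 to 22 December 1992 is 196 days inclusive.
196 = 7 × 28, so the span is exactly 28 full weeks.
Each full week contributes one Friday: 28 so far.
Total: 28.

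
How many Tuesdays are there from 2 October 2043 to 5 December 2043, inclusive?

2 October 2043 is a Friday.
That's 65 days from start to end, counting both.
65 = 7 × 9 + 2, so there are 9 full weeks plus 2 extra days.
Each full week contributes one Tuesday: 9 so far.
The 2 extra days are Fri, Sat — none qualify.
Total: 9 + 0 = 9.

9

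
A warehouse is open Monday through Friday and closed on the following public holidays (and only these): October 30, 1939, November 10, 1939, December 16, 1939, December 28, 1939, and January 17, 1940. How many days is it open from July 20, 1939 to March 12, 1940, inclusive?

July 20, 1939 is a Thursday.
From July 20, 1939 to March 12, 1940 is 237 days inclusive.
237 = 7 × 33 + 6, so there are 33 full weeks plus 6 extra days.
Each full week contributes 5 weekdays (Mon–Fri): 33 × 5 = 165.
The 6 extra days are Thursday, Friday, Saturday, Sunday, Monday, Tuesday — 4 of them qualify.
Total: 165 + 4 = 169.
Holidays: October 30, 1939 (Mon); November 10, 1939 (Fri); December 16, 1939 (Sat); December 28, 1939 (Thu); January 17, 1940 (Wed).
4 of the 5 holidays fall on weekdays; the rest are weekends and were already excluded.
Business days: 169 − 4 = 165.

165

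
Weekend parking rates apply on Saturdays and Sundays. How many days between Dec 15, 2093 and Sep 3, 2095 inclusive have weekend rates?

179

Dec 15, 2093 is a Tuesday.
That's 628 days from start to end, counting both.
628 = 7 × 89 + 5, so there are 89 full weeks plus 5 extra days.
Each full week contributes 2 weekend days (Sat, Sun): 89 × 2 = 178.
The 5 extra days are Tuesday, Wednesday, Thursday, Friday, Saturday — 1 of them qualifies.
Total: 178 + 1 = 179.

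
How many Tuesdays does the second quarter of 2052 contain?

Apr 1, 2052 is a Monday.
From Apr 1, 2052 to Jun 30, 2052 is 91 days inclusive.
91 = 7 × 13, so the span is exactly 13 full weeks.
Each full week contributes one Tuesday: 13 so far.

13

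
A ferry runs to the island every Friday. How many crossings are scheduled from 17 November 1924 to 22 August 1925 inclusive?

17 November 1924 is a Monday.
That's 279 days from start to end, counting both.
279 = 7 × 39 + 6, so there are 39 full weeks plus 6 extra days.
Each full week contributes one Friday: 39 so far.
The 6 extra days are Mon, Tue, Wed, Thu, Fri, Sat — 1 of them qualifies.
Total: 39 + 1 = 40.

40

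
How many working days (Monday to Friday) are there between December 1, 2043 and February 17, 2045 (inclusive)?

319

December 1, 2043 is a Tuesday.
From December 1, 2043 to February 17, 2045 is 445 days inclusive.
445 = 7 × 63 + 4, so there are 63 full weeks plus 4 extra days.
Each full week contributes 5 weekdays (Mon–Fri): 63 × 5 = 315.
The 4 extra days are Tuesday, Wednesday, Thursday, Friday — 4 of them qualify.
Total: 315 + 4 = 319.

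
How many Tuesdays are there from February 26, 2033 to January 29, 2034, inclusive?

48 Tuesdays

February 26, 2033 is a Saturday.
From February 26, 2033 to January 29, 2034 is 338 days inclusive.
338 = 7 × 48 + 2, so there are 48 full weeks plus 2 extra days.
Each full week contributes one Tuesday: 48 so far.
The 2 extra days are Sat, Sun — none qualify.
Total: 48 + 0 = 48.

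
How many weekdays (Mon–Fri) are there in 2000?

1 January 2000 is a Saturday.
That's 366 days from start to end, counting both.
366 = 7 × 52 + 2, so there are 52 full weeks plus 2 extra days.
Each full week contributes 5 weekdays (Mon–Fri): 52 × 5 = 260.
The 2 extra days are Sat, Sun — none qualify.
Total: 260 + 0 = 260.

260 weekdays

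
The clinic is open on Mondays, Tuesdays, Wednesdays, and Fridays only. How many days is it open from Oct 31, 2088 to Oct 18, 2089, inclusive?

202

Oct 31, 2088 is a Sunday.
That's 353 days from start to end, counting both.
353 = 7 × 50 + 3, so there are 50 full weeks plus 3 extra days.
Each full week contributes 4 days from the set (Mon, Tue, Wed, Fri): 50 × 4 = 200.
The 3 extra days are Sunday, Monday, Tuesday — 2 of them qualify.
Total: 200 + 2 = 202.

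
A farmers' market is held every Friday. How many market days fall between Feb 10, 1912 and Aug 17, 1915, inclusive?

183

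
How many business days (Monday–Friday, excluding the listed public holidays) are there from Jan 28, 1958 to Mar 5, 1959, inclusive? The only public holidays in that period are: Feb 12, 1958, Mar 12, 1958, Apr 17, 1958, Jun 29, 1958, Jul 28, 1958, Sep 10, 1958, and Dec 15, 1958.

Jan 28, 1958 is a Tuesday.
From Jan 28, 1958 to Mar 5, 1959 is 402 days inclusive.
402 = 7 × 57 + 3, so there are 57 full weeks plus 3 extra days.
Each full week contributes 5 weekdays (Mon–Fri): 57 × 5 = 285.
The 3 extra days are Tue, Wed, Thu — 3 of them qualify.
Total: 285 + 3 = 288.
Holidays: Feb 12, 1958 (Wed); Mar 12, 1958 (Wed); Apr 17, 1958 (Thu); Jun 29, 1958 (Sun); Jul 28, 1958 (Mon); Sep 10, 1958 (Wed); Dec 15, 1958 (Mon).
6 of the 7 holidays fall on weekdays; the rest are weekends and were already excluded.
Business days: 288 − 6 = 282.

282 business days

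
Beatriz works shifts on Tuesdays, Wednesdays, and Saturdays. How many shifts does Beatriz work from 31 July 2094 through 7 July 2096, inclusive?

304

31 July 2094 is a Saturday.
That's 708 days from start to end, counting both.
708 = 7 × 101 + 1, so there are 101 full weeks plus 1 extra day.
Each full week contributes 3 days from the set (Tue, Wed, Sat): 101 × 3 = 303.
The 1 extra day is Sat — 1 of them qualifies.
Total: 303 + 1 = 304.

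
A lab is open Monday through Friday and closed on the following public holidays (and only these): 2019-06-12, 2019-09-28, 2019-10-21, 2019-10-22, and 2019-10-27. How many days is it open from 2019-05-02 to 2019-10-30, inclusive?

127

2019-05-02 is a Thursday.
That's 182 days from start to end, counting both.
182 = 7 × 26, so the span is exactly 26 full weeks.
Each full week contributes 5 weekdays (Mon–Fri): 26 × 5 = 130.
Total: 130.
Holidays: 2019-06-12 (Wed); 2019-09-28 (Sat); 2019-10-21 (Mon); 2019-10-22 (Tue); 2019-10-27 (Sun).
3 of the 5 holidays fall on weekdays; the rest are weekends and were already excluded.
Business days: 130 − 3 = 127.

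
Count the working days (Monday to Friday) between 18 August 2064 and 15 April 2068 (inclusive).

18 August 2064 is a Monday.
From 18 August 2064 to 15 April 2068 is 1337 days inclusive.
1337 = 7 × 191, so the span is exactly 191 full weeks.
Each full week contributes 5 weekdays (Mon–Fri): 191 × 5 = 955.

955 weekdays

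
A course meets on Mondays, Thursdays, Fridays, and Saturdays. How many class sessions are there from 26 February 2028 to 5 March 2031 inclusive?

630

26 February 2028 is a Saturday.
From 26 February 2028 to 5 March 2031 is 1104 days inclusive.
1104 = 7 × 157 + 5, so there are 157 full weeks plus 5 extra days.
Each full week contributes 4 days from the set (Mon, Thu, Fri, Sat): 157 × 4 = 628.
The 5 extra days are Sat, Sun, Mon, Tue, Wed — 2 of them qualify.
Total: 628 + 2 = 630.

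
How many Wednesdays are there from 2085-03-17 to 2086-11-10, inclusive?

86 Wednesdays

2085-03-17 is a Saturday.
The range spans 604 days (inclusive of both endpoints).
604 = 7 × 86 + 2, so there are 86 full weeks plus 2 extra days.
Each full week contributes one Wednesday: 86 so far.
The 2 extra days are Saturday, Sunday — none qualify.
Total: 86 + 0 = 86.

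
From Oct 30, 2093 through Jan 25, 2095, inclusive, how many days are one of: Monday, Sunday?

130

Oct 30, 2093 is a Friday.
From Oct 30, 2093 to Jan 25, 2095 is 453 days inclusive.
453 = 7 × 64 + 5, so there are 64 full weeks plus 5 extra days.
Each full week contributes 2 days from the set (Mon, Sun): 64 × 2 = 128.
The 5 extra days are Friday, Saturday, Sunday, Monday, Tuesday — 2 of them qualify.
Total: 128 + 2 = 130.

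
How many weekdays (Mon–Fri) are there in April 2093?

22 weekdays

Apr 1, 2093 is a Wednesday.
The range spans 30 days (inclusive of both endpoints).
30 = 7 × 4 + 2, so there are 4 full weeks plus 2 extra days.
Each full week contributes 5 weekdays (Mon–Fri): 4 × 5 = 20.
The 2 extra days are Wed, Thu — 2 of them qualify.
Total: 20 + 2 = 22.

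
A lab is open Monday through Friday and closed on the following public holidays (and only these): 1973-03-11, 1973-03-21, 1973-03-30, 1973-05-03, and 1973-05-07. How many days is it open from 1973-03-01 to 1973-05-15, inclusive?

1973-03-01 is a Thursday.
From 1973-03-01 to 1973-05-15 is 76 days inclusive.
76 = 7 × 10 + 6, so there are 10 full weeks plus 6 extra days.
Each full week contributes 5 weekdays (Mon–Fri): 10 × 5 = 50.
The 6 extra days are Thu, Fri, Sat, Sun, Mon, Tue — 4 of them qualify.
Total: 50 + 4 = 54.
Holidays: 1973-03-11 (Sun); 1973-03-21 (Wed); 1973-03-30 (Fri); 1973-05-03 (Thu); 1973-05-07 (Mon).
4 of the 5 holidays fall on weekdays; the rest are weekends and were already excluded.
Business days: 54 − 4 = 50.

50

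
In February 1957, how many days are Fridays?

4

Feb 1, 1957 is a Friday.
The range spans 28 days (inclusive of both endpoints).
28 = 7 × 4, so the span is exactly 4 full weeks.
Each full week contributes one Friday: 4 so far.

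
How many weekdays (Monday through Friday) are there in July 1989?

21 weekdays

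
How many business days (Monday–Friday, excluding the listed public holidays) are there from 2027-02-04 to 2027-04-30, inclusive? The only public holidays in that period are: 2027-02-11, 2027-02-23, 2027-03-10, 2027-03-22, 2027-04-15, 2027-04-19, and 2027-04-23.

2027-02-04 is a Thursday.
The range spans 86 days (inclusive of both endpoints).
86 = 7 × 12 + 2, so there are 12 full weeks plus 2 extra days.
Each full week contributes 5 weekdays (Mon–Fri): 12 × 5 = 60.
The 2 extra days are Thursday, Friday — 2 of them qualify.
Total: 60 + 2 = 62.
Holidays: 2027-02-11 (Thu); 2027-02-23 (Tue); 2027-03-10 (Wed); 2027-03-22 (Mon); 2027-04-15 (Thu); 2027-04-19 (Mon); 2027-04-23 (Fri).
All 7 holidays fall on weekdays, so subtract 7.
Business days: 62 − 7 = 55.

55 business days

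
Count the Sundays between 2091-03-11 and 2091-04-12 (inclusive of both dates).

2091-03-11 is a Sunday.
The range spans 33 days (inclusive of both endpoints).
33 = 7 × 4 + 5, so there are 4 full weeks plus 5 extra days.
Each full week contributes one Sunday: 4 so far.
The 5 extra days are Sun, Mon, Tue, Wed, Thu — 1 of them qualifies.
Total: 4 + 1 = 5.

5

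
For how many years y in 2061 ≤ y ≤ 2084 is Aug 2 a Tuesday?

Day of week of August 2 in each year:
2061: Tue ✓, 2062: Wed, 2063: Thu, 2064: Sat, 2065: Sun, 2066: Mon, 2067: Tue ✓, 2068: Thu, 2069: Fri, 2070: Sat, 2071: Sun, 2072: Tue ✓, 2073: Wed, 2074: Thu, 2075: Fri, 2076: Sun, 2077: Mon, 2078: Tue ✓, 2079: Wed, 2080: Fri, 2081: Sat, 2082: Sun, 2083: Mon, 2084: Wed
Tuesdays: 2061, 2067, 2072, 2078.

4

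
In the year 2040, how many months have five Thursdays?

A month has five Thursdays exactly when Thursday falls within its first (length − 28) days.
Jan: 31 days, starts Sun → 5 of Sun, Mon, Tue
Feb: 29 days, starts Wed → 5 of Wed
Mar: 31 days, starts Thu → 5 of Thu, Fri, Sat ✓
Apr: 30 days, starts Sun → 5 of Sun, Mon
May: 31 days, starts Tue → 5 of Tue, Wed, Thu ✓
Jun: 30 days, starts Fri → 5 of Fri, Sat
Jul: 31 days, starts Sun → 5 of Sun, Mon, Tue
Aug: 31 days, starts Wed → 5 of Wed, Thu, Fri ✓
Sep: 30 days, starts Sat → 5 of Sat, Sun
Oct: 31 days, starts Mon → 5 of Mon, Tue, Wed
Nov: 30 days, starts Thu → 5 of Thu, Fri ✓
Dec: 31 days, starts Sat → 5 of Sat, Sun, Mon
Months with five Thursdays: Mar, May, Aug, Nov.

4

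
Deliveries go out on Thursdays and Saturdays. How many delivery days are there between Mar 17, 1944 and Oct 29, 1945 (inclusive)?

Mar 17, 1944 is a Friday.
The range spans 592 days (inclusive of both endpoints).
592 = 7 × 84 + 4, so there are 84 full weeks plus 4 extra days.
Each full week contributes 2 days from the set (Thu, Sat): 84 × 2 = 168.
The 4 extra days are Fri, Sat, Sun, Mon — 1 of them qualifies.
Total: 168 + 1 = 169.

169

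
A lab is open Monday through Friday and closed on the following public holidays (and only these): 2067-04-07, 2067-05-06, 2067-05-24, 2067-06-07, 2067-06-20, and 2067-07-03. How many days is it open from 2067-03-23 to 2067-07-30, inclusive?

88 working days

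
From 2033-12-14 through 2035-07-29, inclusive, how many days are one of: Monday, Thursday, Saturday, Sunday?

2033-12-14 is a Wednesday.
The range spans 593 days (inclusive of both endpoints).
593 = 7 × 84 + 5, so there are 84 full weeks plus 5 extra days.
Each full week contributes 4 days from the set (Mon, Thu, Sat, Sun): 84 × 4 = 336.
The 5 extra days are Wednesday, Thursday, Friday, Saturday, Sunday — 3 of them qualify.
Total: 336 + 3 = 339.

339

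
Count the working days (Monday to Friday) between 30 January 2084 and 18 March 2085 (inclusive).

295

30 January 2084 is a Sunday.
The range spans 414 days (inclusive of both endpoints).
414 = 7 × 59 + 1, so there are 59 full weeks plus 1 extra day.
Each full week contributes 5 weekdays (Mon–Fri): 59 × 5 = 295.
The 1 extra day is Sunday — none qualify.
Total: 295 + 0 = 295.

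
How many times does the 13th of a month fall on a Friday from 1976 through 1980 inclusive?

8

Friday-the-13ths by year:
1976: Feb, Aug
1977: May
1978: Jan, Oct
1979: Apr, Jul
1980: Jun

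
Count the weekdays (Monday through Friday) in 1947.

1947-01-01 is a Wednesday.
That's 365 days from start to end, counting both.
365 = 7 × 52 + 1, so there are 52 full weeks plus 1 extra day.
Each full week contributes 5 weekdays (Mon–Fri): 52 × 5 = 260.
The 1 extra day is Wednesday — 1 of them qualifies.
Total: 260 + 1 = 261.

261 weekdays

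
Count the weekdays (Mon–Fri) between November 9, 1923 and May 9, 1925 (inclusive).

November 9, 1923 is a Friday.
The range spans 548 days (inclusive of both endpoints).
548 = 7 × 78 + 2, so there are 78 full weeks plus 2 extra days.
Each full week contributes 5 weekdays (Mon–Fri): 78 × 5 = 390.
The 2 extra days are Friday, Saturday — 1 of them qualifies.
Total: 390 + 1 = 391.

391 weekdays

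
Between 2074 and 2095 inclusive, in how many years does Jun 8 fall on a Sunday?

Day of week of June 8 in each year:
2074: Fri, 2075: Sat, 2076: Mon, 2077: Tue, 2078: Wed, 2079: Thu, 2080: Sat, 2081: Sun ✓, 2082: Mon, 2083: Tue, 2084: Thu, 2085: Fri, 2086: Sat, 2087: Sun ✓, 2088: Tue, 2089: Wed, 2090: Thu, 2091: Fri, 2092: Sun ✓, 2093: Mon, 2094: Tue, 2095: Wed
Sundays: 2081, 2087, 2092.

3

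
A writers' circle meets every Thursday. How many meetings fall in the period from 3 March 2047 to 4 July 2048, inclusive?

70

3 March 2047 is a Sunday.
From 3 March 2047 to 4 July 2048 is 490 days inclusive.
490 = 7 × 70, so the span is exactly 70 full weeks.
Each full week contributes one Thursday: 70 so far.
Total: 70.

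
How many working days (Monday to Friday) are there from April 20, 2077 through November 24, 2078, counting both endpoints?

April 20, 2077 is a Tuesday.
The range spans 584 days (inclusive of both endpoints).
584 = 7 × 83 + 3, so there are 83 full weeks plus 3 extra days.
Each full week contributes 5 weekdays (Mon–Fri): 83 × 5 = 415.
The 3 extra days are Tue, Wed, Thu — 3 of them qualify.
Total: 415 + 3 = 418.

418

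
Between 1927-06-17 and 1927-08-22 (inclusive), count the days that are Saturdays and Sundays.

1927-06-17 is a Friday.
That's 67 days from start to end, counting both.
67 = 7 × 9 + 4, so there are 9 full weeks plus 4 extra days.
Each full week contributes 2 days from the set (Sat, Sun): 9 × 2 = 18.
The 4 extra days are Friday, Saturday, Sunday, Monday — 2 of them qualify.
Total: 18 + 2 = 20.

20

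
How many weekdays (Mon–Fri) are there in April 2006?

20

Apr 1, 2006 is a Saturday.
The range spans 30 days (inclusive of both endpoints).
30 = 7 × 4 + 2, so there are 4 full weeks plus 2 extra days.
Each full week contributes 5 weekdays (Mon–Fri): 4 × 5 = 20.
The 2 extra days are Sat, Sun — none qualify.
Total: 20 + 0 = 20.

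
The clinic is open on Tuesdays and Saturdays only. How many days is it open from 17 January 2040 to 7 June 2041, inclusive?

17 January 2040 is a Tuesday.
From 17 January 2040 to 7 June 2041 is 508 days inclusive.
508 = 7 × 72 + 4, so there are 72 full weeks plus 4 extra days.
Each full week contributes 2 days from the set (Tue, Sat): 72 × 2 = 144.
The 4 extra days are Tue, Wed, Thu, Fri — 1 of them qualifies.
Total: 144 + 1 = 145.

145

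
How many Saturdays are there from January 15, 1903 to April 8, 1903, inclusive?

12 Saturdays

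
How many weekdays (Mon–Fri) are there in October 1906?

1 October 1906 is a Monday.
That's 31 days from start to end, counting both.
31 = 7 × 4 + 3, so there are 4 full weeks plus 3 extra days.
Each full week contributes 5 weekdays (Mon–Fri): 4 × 5 = 20.
The 3 extra days are Monday, Tuesday, Wednesday — 3 of them qualify.
Total: 20 + 3 = 23.

23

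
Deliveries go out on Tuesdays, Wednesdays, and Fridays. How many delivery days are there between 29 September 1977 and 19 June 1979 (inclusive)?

269

29 September 1977 is a Thursday.
From 29 September 1977 to 19 June 1979 is 629 days inclusive.
629 = 7 × 89 + 6, so there are 89 full weeks plus 6 extra days.
Each full week contributes 3 days from the set (Tue, Wed, Fri): 89 × 3 = 267.
The 6 extra days are Thu, Fri, Sat, Sun, Mon, Tue — 2 of them qualify.
Total: 267 + 2 = 269.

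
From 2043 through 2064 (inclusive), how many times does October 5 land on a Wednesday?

Day of week of October 5 in each year:
2043: Mon, 2044: Wed ✓, 2045: Thu, 2046: Fri, 2047: Sat, 2048: Mon, 2049: Tue, 2050: Wed ✓, 2051: Thu, 2052: Sat, 2053: Sun, 2054: Mon, 2055: Tue, 2056: Thu, 2057: Fri, 2058: Sat, 2059: Sun, 2060: Tue, 2061: Wed ✓, 2062: Thu, 2063: Fri, 2064: Sun
Wednesdays: 2044, 2050, 2061.

3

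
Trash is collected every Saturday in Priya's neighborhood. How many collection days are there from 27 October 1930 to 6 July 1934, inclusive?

192

27 October 1930 is a Monday.
The range spans 1349 days (inclusive of both endpoints).
1349 = 7 × 192 + 5, so there are 192 full weeks plus 5 extra days.
Each full week contributes one Saturday: 192 so far.
The 5 extra days are Monday, Tuesday, Wednesday, Thursday, Friday — none qualify.
Total: 192 + 0 = 192.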